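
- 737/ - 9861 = 737/9861 =0.07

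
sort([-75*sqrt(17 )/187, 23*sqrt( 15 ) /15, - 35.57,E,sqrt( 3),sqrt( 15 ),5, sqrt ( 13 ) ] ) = [  -  35.57, - 75*sqrt( 17 ) /187,sqrt ( 3 ),E, sqrt (13 ),sqrt ( 15 ),5,23 *sqrt(15) /15 ]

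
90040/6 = 45020/3 = 15006.67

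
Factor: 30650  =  2^1  *5^2 * 613^1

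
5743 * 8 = 45944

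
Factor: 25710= 2^1*3^1 *5^1* 857^1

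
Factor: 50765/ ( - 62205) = -3^ ( - 1)*29^ ( - 1 )*71^1 = - 71/87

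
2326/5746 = 1163/2873 = 0.40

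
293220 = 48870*6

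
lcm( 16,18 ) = 144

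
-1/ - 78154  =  1/78154= 0.00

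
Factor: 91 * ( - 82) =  - 2^1*7^1*13^1*41^1 = - 7462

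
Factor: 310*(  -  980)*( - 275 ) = 2^3 *5^4 *7^2*11^1* 31^1 = 83545000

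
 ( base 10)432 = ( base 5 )3212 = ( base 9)530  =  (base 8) 660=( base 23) ii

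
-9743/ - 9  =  1082 + 5/9 = 1082.56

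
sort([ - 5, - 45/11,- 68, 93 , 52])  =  [ - 68,- 5, - 45/11 , 52, 93]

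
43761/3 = 14587 = 14587.00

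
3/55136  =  3/55136= 0.00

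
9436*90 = 849240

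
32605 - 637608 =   -  605003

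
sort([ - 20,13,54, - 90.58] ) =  [  -  90.58, - 20,13  ,  54 ] 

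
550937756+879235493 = 1430173249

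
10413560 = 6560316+3853244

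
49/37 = 49/37 = 1.32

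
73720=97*760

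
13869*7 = 97083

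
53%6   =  5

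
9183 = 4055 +5128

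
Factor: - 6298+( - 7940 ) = -2^1*3^2 * 7^1 * 113^1 = - 14238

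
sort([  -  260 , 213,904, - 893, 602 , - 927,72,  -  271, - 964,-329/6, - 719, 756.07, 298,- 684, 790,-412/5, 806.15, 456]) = [  -  964,- 927,  -  893,-719, - 684, -271, - 260, - 412/5,  -  329/6, 72, 213, 298, 456,602,756.07,  790, 806.15, 904 ] 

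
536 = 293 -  - 243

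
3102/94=33=33.00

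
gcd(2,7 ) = 1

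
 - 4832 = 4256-9088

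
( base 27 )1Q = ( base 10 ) 53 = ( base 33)1k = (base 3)1222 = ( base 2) 110101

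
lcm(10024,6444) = 90216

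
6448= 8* 806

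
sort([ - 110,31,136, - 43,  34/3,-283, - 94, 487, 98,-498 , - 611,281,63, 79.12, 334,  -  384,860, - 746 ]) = [  -  746, - 611, - 498, - 384, - 283, - 110, - 94,  -  43, 34/3 , 31,63,79.12,98,136, 281,334, 487,860 ] 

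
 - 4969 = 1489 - 6458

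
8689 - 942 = 7747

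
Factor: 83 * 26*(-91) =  - 2^1*7^1*13^2*83^1 = -196378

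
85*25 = 2125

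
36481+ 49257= 85738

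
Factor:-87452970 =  - 2^1*3^1*5^1* 11^1*43^1*6163^1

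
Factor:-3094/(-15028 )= 7/34 = 2^(-1)*7^1*17^(- 1)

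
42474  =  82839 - 40365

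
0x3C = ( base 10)60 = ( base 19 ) 33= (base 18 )36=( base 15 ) 40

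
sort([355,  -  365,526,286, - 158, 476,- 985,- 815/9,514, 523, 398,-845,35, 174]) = [ - 985,- 845, - 365, - 158, - 815/9, 35, 174,286, 355,398 , 476,514,  523,  526 ]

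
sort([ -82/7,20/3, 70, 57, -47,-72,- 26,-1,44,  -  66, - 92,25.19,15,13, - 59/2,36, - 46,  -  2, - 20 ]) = [ - 92, -72,  -  66, - 47, - 46,-59/2,-26, - 20, - 82/7 ,-2, - 1, 20/3, 13,15,25.19,  36,44, 57, 70] 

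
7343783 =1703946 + 5639837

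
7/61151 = 7/61151  =  0.00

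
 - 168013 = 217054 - 385067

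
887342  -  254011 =633331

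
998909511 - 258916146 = 739993365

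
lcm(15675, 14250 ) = 156750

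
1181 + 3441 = 4622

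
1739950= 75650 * 23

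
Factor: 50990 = 2^1*5^1*5099^1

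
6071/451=6071/451 = 13.46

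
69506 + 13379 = 82885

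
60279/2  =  60279/2=30139.50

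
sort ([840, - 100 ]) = [ - 100, 840 ]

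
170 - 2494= - 2324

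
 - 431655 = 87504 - 519159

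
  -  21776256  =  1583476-23359732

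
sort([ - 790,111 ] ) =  [ - 790, 111]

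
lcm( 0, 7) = 0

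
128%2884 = 128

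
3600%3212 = 388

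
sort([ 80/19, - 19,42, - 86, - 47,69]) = [ - 86,- 47, - 19,80/19, 42, 69]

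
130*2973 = 386490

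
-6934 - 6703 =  - 13637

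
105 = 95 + 10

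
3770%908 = 138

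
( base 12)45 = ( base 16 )35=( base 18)2H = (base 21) 2B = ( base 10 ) 53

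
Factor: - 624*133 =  - 2^4* 3^1*7^1*13^1 *19^1 = - 82992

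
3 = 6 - 3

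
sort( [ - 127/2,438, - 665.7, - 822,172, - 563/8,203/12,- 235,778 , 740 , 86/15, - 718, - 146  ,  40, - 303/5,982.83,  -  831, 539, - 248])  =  [- 831, - 822, - 718, - 665.7, - 248, - 235, - 146,-563/8, - 127/2, - 303/5,  86/15,203/12,40,172,438,539,740,778,982.83 ] 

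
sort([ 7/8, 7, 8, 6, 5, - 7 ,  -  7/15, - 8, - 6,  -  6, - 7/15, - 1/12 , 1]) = [ - 8, - 7, - 6,-6, - 7/15, - 7/15 , - 1/12, 7/8, 1,5,6, 7, 8]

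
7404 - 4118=3286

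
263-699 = - 436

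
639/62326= 639/62326 = 0.01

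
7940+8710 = 16650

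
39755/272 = 39755/272  =  146.16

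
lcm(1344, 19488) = 38976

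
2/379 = 2/379 =0.01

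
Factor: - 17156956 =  - 2^2*4289239^1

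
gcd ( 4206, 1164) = 6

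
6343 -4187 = 2156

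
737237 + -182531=554706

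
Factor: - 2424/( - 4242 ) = 4/7 = 2^2*7^( - 1) 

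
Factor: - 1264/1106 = - 2^3*7^ (-1) = - 8/7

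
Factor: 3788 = 2^2 * 947^1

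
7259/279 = 26 + 5/279 = 26.02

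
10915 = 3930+6985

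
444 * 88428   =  39262032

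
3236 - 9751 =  - 6515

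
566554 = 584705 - 18151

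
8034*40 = 321360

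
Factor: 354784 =2^5*11087^1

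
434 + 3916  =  4350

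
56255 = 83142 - 26887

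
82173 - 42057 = 40116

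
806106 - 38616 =767490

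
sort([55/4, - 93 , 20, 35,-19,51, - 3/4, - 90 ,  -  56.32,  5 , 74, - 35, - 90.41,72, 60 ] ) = [- 93,  -  90.41, - 90, - 56.32,-35,-19 ,- 3/4,5, 55/4 , 20,  35, 51 , 60, 72,74] 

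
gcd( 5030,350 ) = 10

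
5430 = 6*905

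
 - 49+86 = 37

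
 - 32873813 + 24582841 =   -  8290972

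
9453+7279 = 16732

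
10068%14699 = 10068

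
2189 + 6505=8694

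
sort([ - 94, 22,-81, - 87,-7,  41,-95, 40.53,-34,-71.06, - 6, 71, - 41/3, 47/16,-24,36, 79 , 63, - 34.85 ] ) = [ - 95,- 94,-87,-81, - 71.06,- 34.85,-34,-24,-41/3, - 7,-6 , 47/16,22 , 36,40.53, 41,  63,71,79 ] 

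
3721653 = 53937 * 69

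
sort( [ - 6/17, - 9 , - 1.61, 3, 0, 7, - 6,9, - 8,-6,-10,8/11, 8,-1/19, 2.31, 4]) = [ - 10,- 9, - 8,- 6, - 6, - 1.61,-6/17,-1/19, 0,8/11 , 2.31,3,  4,7,8,9 ]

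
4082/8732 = 2041/4366 =0.47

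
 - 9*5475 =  - 49275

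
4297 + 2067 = 6364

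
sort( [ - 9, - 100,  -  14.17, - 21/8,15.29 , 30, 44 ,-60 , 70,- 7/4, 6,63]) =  [-100 , - 60,-14.17,-9,-21/8,  -  7/4, 6 , 15.29,30 , 44, 63 , 70]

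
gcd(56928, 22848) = 96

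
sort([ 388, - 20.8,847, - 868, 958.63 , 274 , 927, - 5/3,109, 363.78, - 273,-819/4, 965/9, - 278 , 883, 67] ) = [ - 868,-278 , - 273, - 819/4, - 20.8, - 5/3 , 67,  965/9,109,274 , 363.78 , 388,847, 883,927,958.63 ] 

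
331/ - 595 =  - 1 + 264/595  =  -0.56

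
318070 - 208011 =110059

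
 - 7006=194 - 7200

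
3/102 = 1/34  =  0.03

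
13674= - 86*(  -  159) 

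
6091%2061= 1969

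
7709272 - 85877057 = - 78167785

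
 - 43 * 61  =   - 2623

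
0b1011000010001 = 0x1611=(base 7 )22320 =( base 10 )5649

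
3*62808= 188424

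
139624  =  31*4504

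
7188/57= 126 + 2/19 = 126.11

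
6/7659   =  2/2553 = 0.00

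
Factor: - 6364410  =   - 2^1*3^1*5^1*13^1 * 16319^1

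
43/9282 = 43/9282= 0.00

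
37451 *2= 74902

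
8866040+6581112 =15447152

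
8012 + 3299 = 11311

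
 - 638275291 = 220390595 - 858665886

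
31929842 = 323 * 98854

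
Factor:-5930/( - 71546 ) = 5^1*83^( - 1)*431^(-1)*593^1 = 2965/35773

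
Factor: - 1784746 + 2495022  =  2^2 * 7^1*25367^1 = 710276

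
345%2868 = 345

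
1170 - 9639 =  - 8469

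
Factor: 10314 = 2^1*3^3*191^1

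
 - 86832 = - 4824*18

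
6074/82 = 74 + 3/41  =  74.07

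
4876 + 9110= 13986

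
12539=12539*1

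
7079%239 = 148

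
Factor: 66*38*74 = 185592 = 2^3*3^1 * 11^1*19^1*37^1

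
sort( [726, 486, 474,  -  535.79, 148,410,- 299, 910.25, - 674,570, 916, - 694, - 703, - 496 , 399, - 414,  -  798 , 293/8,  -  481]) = [ - 798,-703, - 694, - 674, - 535.79,-496, - 481,  -  414, - 299, 293/8, 148, 399,  410, 474 , 486, 570 , 726, 910.25, 916 ]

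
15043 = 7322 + 7721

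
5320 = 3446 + 1874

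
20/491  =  20/491 = 0.04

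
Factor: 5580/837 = 2^2*3^( -1 )*5^1 = 20/3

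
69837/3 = 23279 = 23279.00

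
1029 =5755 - 4726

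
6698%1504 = 682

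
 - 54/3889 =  - 1 + 3835/3889  =  - 0.01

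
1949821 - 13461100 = - 11511279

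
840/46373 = 840/46373 = 0.02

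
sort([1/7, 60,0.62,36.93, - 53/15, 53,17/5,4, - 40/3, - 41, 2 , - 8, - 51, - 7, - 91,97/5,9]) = [ - 91  ,-51,  -  41, - 40/3, - 8, - 7, - 53/15, 1/7, 0.62,2, 17/5,  4,9, 97/5,  36.93,53,60]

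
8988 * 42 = 377496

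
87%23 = 18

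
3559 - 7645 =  -4086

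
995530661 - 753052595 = 242478066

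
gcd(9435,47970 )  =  15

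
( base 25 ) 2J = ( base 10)69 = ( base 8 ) 105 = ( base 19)3c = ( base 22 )33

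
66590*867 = 57733530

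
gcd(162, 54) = 54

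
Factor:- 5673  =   - 3^1 * 31^1*61^1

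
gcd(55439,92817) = 1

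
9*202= 1818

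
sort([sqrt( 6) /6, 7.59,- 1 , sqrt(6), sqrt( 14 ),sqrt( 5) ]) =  [ - 1 , sqrt( 6)/6,sqrt( 5),sqrt( 6 ), sqrt(14), 7.59 ]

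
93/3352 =93/3352= 0.03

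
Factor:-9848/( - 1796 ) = 2^1*449^( -1 )*1231^1= 2462/449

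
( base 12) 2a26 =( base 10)4926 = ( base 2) 1001100111110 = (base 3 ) 20202110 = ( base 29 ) 5OP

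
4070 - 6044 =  - 1974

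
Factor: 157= 157^1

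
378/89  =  4+22/89 = 4.25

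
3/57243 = 1/19081 = 0.00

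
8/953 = 8/953 = 0.01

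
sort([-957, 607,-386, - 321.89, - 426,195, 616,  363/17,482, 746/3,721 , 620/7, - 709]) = [  -  957, - 709, - 426, - 386, - 321.89,  363/17 , 620/7, 195, 746/3, 482, 607, 616, 721]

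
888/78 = 148/13 =11.38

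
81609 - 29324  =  52285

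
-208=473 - 681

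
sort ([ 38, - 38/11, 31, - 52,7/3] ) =[  -  52, - 38/11, 7/3 , 31, 38] 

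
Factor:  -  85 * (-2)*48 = 2^5*3^1*5^1*17^1 = 8160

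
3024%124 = 48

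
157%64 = 29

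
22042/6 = 11021/3 = 3673.67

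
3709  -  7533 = - 3824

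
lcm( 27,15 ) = 135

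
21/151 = 21/151 = 0.14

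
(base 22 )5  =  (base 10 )5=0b101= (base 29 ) 5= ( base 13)5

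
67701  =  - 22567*( - 3)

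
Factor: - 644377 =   -  644377^1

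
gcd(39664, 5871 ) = 1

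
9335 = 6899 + 2436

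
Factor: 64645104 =2^4*3^1*1346773^1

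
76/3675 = 76/3675 = 0.02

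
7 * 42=294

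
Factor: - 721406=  -2^1*7^1*227^2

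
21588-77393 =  - 55805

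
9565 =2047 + 7518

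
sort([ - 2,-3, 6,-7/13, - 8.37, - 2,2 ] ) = [ - 8.37, - 3 , - 2,-2,-7/13 , 2,6]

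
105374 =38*2773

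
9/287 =9/287 = 0.03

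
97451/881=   110 +541/881 = 110.61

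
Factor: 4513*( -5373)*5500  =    -  2^2*3^3*5^3 * 11^1*199^1 * 4513^1= -133365919500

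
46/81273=46/81273 = 0.00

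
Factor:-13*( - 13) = 13^2 = 169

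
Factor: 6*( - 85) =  - 2^1*3^1*5^1*17^1=- 510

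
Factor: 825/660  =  2^(-2 )*5^1 = 5/4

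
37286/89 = 37286/89 = 418.94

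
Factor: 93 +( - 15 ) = 78 = 2^1*3^1*13^1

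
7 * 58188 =407316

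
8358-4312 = 4046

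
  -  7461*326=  - 2432286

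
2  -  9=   -  7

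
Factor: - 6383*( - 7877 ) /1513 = 50278891/1513 =13^1*17^(  -  1 ) * 89^( -1)*491^1*7877^1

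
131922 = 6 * 21987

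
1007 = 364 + 643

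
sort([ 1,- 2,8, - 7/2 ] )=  [ - 7/2, - 2, 1, 8] 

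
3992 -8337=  - 4345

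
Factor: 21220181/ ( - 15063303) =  - 3^( - 1 ) * 31^( - 1) * 89^1*151^1*1579^1* 161971^(  -  1) 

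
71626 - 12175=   59451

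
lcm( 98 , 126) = 882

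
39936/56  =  4992/7 = 713.14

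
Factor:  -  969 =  - 3^1 * 17^1*19^1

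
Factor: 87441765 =3^1*5^1* 5829451^1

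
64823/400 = 162 + 23/400 = 162.06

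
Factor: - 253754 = - 2^1 * 71^1 *1787^1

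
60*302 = 18120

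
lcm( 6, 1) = 6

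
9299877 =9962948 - 663071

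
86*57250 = 4923500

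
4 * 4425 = 17700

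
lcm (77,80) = 6160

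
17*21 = 357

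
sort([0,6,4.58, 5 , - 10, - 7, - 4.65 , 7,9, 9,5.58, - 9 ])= [ - 10, - 9, - 7,-4.65, 0, 4.58, 5, 5.58, 6, 7, 9, 9]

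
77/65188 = 77/65188 = 0.00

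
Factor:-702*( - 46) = 2^2*3^3*13^1 * 23^1 = 32292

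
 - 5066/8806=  - 149/259 = - 0.58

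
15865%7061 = 1743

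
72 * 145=10440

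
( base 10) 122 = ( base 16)7A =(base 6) 322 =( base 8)172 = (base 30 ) 42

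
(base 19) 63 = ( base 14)85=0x75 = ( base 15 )7c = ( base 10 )117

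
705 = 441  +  264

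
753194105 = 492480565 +260713540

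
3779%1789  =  201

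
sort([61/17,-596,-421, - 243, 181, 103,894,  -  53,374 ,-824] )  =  [ - 824, - 596, - 421, - 243,  -  53,61/17,103, 181,374, 894 ] 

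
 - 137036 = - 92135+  - 44901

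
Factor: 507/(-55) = -3^1*5^(  -  1)*11^(  -  1)*13^2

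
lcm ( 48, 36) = 144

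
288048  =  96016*3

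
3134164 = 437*7172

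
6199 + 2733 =8932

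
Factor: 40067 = 103^1*389^1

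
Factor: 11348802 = 2^1 * 3^3*29^1*7247^1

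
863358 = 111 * 7778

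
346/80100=173/40050 =0.00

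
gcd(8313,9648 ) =3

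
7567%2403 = 358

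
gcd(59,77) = 1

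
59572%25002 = 9568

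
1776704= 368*4828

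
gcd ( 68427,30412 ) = 7603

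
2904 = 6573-3669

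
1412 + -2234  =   - 822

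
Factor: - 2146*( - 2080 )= 4463680 =2^6*5^1*13^1 * 29^1*37^1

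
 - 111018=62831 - 173849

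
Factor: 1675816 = 2^3*209477^1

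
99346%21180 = 14626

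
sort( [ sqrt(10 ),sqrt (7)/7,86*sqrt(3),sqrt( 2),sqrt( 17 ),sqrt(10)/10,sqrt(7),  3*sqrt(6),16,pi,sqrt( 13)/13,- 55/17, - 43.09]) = [-43.09, - 55/17, sqrt( 13 )/13,sqrt( 10)/10,sqrt(7 )/7,sqrt(2) , sqrt(7 ), pi,sqrt(10),sqrt(17), 3 * sqrt(6) , 16, 86*sqrt ( 3 )]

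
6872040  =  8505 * 808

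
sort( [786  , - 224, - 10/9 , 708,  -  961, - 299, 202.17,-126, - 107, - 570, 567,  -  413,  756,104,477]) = [ - 961,-570, - 413,-299, - 224, - 126, -107,  -  10/9, 104, 202.17, 477,  567, 708, 756, 786]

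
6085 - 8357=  - 2272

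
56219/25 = 2248 + 19/25 = 2248.76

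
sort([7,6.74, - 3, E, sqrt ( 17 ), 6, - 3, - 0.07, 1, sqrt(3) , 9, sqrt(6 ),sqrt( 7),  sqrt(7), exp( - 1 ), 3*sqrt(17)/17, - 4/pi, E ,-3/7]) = [ - 3, - 3, - 4/pi, - 3/7, - 0.07,exp( - 1), 3*sqrt( 17)/17, 1, sqrt( 3),  sqrt(6), sqrt(7), sqrt( 7 ), E,E,sqrt(  17), 6, 6.74,7,9]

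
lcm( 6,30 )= 30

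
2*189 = 378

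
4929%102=33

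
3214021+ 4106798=7320819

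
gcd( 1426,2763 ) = 1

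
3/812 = 3/812 = 0.00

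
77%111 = 77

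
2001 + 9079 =11080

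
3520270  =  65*54158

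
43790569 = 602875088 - 559084519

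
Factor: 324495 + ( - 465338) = - 127^1*1109^1=-140843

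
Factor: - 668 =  - 2^2*167^1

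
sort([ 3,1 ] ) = [1,3] 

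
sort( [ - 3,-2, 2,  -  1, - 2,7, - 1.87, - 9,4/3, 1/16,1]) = [- 9, - 3 , - 2,-2,-1.87  , - 1,  1/16,1,4/3,2 , 7 ]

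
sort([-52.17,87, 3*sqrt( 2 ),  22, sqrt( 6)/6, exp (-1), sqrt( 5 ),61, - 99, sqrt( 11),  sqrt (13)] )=[ - 99, - 52.17, exp( - 1),sqrt(6 )/6, sqrt( 5), sqrt (11),sqrt(13 ), 3*sqrt( 2), 22, 61,87 ]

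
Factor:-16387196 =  - 2^2*7^1*19^1*30803^1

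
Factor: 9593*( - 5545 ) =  - 5^1 * 53^1*181^1*1109^1 = - 53193185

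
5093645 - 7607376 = -2513731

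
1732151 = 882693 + 849458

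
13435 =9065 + 4370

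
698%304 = 90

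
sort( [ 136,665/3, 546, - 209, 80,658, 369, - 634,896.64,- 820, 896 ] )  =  [-820, - 634,  -  209,80,136,665/3, 369,  546,658, 896,896.64 ] 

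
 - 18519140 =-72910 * 254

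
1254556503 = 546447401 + 708109102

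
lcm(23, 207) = 207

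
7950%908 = 686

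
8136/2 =4068 = 4068.00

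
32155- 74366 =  - 42211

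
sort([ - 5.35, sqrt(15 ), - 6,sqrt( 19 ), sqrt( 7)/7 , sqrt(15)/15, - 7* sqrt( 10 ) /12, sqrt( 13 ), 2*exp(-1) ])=[ - 6 ,-5.35,-7 * sqrt( 10 )/12  ,  sqrt( 15 ) /15, sqrt(7 ) /7, 2* exp(  -  1), sqrt(13 ), sqrt( 15 ),  sqrt( 19 )]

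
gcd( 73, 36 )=1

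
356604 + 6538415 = 6895019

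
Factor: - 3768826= - 2^1*23^1 *81931^1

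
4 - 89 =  - 85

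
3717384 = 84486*44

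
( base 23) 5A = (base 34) 3N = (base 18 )6H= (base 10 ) 125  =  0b1111101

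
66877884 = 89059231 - 22181347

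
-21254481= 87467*( - 243 )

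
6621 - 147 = 6474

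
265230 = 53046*5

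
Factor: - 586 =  - 2^1*293^1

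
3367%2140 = 1227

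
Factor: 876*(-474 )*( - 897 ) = 372455928 =2^3 * 3^3*13^1 * 23^1*73^1*79^1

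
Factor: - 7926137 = -257^1*30841^1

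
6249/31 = 201 + 18/31 = 201.58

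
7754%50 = 4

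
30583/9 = 3398 + 1/9 = 3398.11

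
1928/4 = 482= 482.00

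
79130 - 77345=1785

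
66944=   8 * 8368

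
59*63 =3717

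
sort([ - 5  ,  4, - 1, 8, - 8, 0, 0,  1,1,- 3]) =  [ - 8, - 5,-3, - 1  ,  0 , 0,1,1, 4,8 ] 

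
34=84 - 50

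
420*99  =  41580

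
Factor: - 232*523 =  - 121336 =-2^3 *29^1*523^1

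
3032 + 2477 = 5509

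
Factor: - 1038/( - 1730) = 3/5 = 3^1*5^( - 1 ) 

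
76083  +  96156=172239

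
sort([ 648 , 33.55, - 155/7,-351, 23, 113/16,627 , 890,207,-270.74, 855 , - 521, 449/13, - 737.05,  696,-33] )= [-737.05, - 521, - 351,-270.74, - 33, - 155/7,113/16,23, 33.55 , 449/13,207,627, 648, 696,855, 890 ] 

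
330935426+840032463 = 1170967889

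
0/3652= 0 = 0.00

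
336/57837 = 112/19279 = 0.01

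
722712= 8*90339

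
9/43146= 1/4794 = 0.00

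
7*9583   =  67081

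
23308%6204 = 4696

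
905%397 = 111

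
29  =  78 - 49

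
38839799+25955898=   64795697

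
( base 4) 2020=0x88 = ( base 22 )64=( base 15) 91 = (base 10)136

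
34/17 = 2= 2.00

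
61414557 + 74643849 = 136058406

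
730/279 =2 + 172/279= 2.62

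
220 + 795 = 1015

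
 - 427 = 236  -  663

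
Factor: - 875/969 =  - 3^(-1 )*5^3*7^1*17^( - 1 )* 19^( - 1)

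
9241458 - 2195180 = 7046278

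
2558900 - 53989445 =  - 51430545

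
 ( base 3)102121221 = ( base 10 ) 8476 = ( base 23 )g0c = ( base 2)10000100011100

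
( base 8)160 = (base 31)3J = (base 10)112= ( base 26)48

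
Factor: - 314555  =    -  5^1*53^1*1187^1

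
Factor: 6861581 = 6861581^1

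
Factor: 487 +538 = 5^2*41^1 = 1025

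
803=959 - 156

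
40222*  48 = 1930656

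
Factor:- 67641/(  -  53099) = 3^1 * 7^1*29^ ( - 1 )*1831^( - 1 ) * 3221^1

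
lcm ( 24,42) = 168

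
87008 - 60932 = 26076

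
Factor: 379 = 379^1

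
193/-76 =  - 3+35/76  =  - 2.54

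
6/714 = 1/119 =0.01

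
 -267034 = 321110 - 588144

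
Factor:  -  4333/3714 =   -  7/6=- 2^(-1)*3^(-1 )*7^1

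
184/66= 92/33= 2.79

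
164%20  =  4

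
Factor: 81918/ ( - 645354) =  - 17^ ( - 1 )*19^( - 1)*41^1= - 41/323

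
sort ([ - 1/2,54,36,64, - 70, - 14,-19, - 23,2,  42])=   [ - 70, - 23, - 19, - 14, - 1/2, 2 , 36, 42, 54,64]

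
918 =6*153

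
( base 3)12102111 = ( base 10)3955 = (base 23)7AM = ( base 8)7563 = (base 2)111101110011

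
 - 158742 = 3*( - 52914) 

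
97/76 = 1 +21/76 =1.28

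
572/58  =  9  +  25/29 = 9.86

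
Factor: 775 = 5^2  *31^1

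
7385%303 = 113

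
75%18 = 3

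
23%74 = 23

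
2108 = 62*34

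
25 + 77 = 102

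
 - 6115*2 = -12230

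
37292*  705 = 26290860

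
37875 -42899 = -5024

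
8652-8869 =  - 217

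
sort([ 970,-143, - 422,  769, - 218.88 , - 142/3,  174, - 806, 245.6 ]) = [ - 806, - 422, - 218.88, - 143,-142/3, 174, 245.6,769 , 970 ]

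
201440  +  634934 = 836374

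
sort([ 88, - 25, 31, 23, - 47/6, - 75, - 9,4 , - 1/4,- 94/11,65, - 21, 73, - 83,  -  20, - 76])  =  [ - 83, - 76, - 75, - 25,-21,- 20, - 9,-94/11,-47/6, - 1/4,4, 23,31,65,73, 88]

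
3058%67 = 43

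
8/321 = 8/321 = 0.02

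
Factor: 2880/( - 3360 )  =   - 6/7 = - 2^1*3^1*7^( - 1) 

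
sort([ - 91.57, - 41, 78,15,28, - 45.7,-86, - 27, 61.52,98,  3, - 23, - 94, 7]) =[  -  94, - 91.57, -86, - 45.7, - 41, - 27, - 23,3, 7,15,28, 61.52,78,98 ] 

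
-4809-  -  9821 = 5012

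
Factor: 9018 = 2^1 *3^3 * 167^1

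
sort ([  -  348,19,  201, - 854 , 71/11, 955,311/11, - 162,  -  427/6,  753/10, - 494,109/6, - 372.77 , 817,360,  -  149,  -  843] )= [-854, - 843,  -  494, - 372.77, - 348 , - 162, - 149 , -427/6,71/11, 109/6  ,  19, 311/11,753/10, 201,360, 817 , 955]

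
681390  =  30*22713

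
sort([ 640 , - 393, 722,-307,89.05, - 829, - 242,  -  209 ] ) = [-829, - 393, - 307,  -  242, - 209, 89.05,640,722]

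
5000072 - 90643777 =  - 85643705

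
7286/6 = 1214 + 1/3 = 1214.33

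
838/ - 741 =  - 2 + 644/741 = - 1.13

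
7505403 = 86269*87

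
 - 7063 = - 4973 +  - 2090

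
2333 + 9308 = 11641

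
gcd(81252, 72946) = 2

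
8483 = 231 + 8252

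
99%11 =0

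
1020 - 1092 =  - 72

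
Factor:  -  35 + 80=45 = 3^2*5^1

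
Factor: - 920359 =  - 11^1*31^1*2699^1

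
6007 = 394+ 5613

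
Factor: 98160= 2^4*3^1*5^1*409^1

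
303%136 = 31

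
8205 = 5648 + 2557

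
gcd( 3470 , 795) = 5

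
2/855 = 2/855 = 0.00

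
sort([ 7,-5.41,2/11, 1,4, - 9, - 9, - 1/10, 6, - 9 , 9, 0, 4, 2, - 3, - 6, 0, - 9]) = [  -  9, - 9, - 9,-9, - 6,-5.41, - 3, - 1/10, 0,0, 2/11, 1, 2, 4,  4, 6, 7, 9 ]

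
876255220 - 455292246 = 420962974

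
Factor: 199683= 3^2* 11^1*2017^1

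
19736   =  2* 9868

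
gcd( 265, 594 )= 1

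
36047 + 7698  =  43745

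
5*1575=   7875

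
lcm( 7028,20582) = 288148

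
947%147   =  65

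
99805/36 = 2772 + 13/36 = 2772.36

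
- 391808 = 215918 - 607726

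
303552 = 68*4464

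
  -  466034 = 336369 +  - 802403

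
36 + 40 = 76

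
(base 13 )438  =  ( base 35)KN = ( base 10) 723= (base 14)399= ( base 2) 1011010011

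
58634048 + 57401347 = 116035395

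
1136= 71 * 16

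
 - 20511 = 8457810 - 8478321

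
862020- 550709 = 311311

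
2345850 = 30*78195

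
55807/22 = 55807/22 = 2536.68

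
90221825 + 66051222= 156273047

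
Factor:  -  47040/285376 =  - 15/91 = -3^1*5^1*7^( - 1)*13^( - 1)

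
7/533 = 7/533 =0.01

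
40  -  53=  -  13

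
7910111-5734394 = 2175717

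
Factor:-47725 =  - 5^2*23^1*83^1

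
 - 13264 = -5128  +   - 8136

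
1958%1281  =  677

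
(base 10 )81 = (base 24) 39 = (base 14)5B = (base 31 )2J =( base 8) 121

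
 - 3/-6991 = 3/6991 = 0.00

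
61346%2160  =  866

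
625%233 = 159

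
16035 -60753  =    -  44718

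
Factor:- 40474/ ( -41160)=59/60 =2^(-2) *3^( - 1)*5^( - 1)*59^1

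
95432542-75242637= 20189905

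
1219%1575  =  1219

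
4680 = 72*65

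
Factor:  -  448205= - 5^1 * 17^1*5273^1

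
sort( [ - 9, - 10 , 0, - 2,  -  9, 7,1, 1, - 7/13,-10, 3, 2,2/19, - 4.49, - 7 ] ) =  [ - 10, - 10 , - 9,  -  9, -7,-4.49,-2, - 7/13, 0,2/19,1,1,2,3,7]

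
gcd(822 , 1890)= 6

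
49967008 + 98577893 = 148544901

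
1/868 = 1/868 = 0.00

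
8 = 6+2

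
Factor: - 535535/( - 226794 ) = 2^( - 1 )*3^ ( - 1)*5^1*7^1*11^1*13^1 *107^1*37799^( - 1)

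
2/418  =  1/209 = 0.00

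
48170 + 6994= 55164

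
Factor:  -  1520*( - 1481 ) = 2251120 = 2^4*5^1*19^1*1481^1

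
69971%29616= 10739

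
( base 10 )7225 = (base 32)71P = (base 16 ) 1C39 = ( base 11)5479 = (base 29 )8H4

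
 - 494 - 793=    - 1287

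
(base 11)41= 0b101101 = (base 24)1L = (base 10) 45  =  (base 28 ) 1H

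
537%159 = 60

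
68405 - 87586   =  -19181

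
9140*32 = 292480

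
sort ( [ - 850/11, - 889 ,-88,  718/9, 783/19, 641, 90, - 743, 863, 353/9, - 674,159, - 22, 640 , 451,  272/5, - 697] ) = [-889, - 743 ,- 697, - 674, - 88, - 850/11 , - 22,353/9, 783/19 , 272/5, 718/9,90 , 159,451,  640,641 , 863 ] 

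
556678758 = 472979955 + 83698803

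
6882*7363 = 50672166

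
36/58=18/29 = 0.62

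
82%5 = 2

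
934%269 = 127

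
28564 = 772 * 37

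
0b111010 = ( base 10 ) 58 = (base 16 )3a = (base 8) 72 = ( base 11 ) 53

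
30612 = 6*5102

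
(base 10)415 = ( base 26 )FP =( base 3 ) 120101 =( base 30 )dp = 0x19f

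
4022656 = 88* 45712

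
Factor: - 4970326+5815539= 397^1*2129^1 = 845213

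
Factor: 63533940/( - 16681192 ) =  - 2^ ( - 1)*3^1*5^1*11^( - 1) * 61^1*17359^1*189559^( - 1 )=-  15883485/4170298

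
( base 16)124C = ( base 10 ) 4684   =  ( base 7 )16441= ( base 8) 11114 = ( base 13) 2194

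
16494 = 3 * 5498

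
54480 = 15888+38592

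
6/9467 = 6/9467 = 0.00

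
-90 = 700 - 790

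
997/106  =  997/106 = 9.41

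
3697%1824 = 49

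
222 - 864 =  - 642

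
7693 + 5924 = 13617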